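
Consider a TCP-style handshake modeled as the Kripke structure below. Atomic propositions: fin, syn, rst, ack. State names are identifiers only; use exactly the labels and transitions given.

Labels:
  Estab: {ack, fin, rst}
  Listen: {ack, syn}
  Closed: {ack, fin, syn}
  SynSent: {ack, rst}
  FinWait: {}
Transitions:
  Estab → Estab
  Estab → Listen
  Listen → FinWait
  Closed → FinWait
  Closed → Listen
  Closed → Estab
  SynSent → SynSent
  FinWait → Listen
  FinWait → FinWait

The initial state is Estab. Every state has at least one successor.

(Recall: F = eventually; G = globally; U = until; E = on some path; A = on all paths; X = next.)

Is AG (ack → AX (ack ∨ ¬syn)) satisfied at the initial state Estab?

Holds

States satisfying ack → AX (ack ∨ ¬syn): {Estab, Listen, Closed, SynSent, FinWait}.
States satisfying AG (ack → AX (ack ∨ ¬syn)): {Estab, Listen, Closed, SynSent, FinWait}.
Every state reachable from Estab satisfies ack → AX (ack ∨ ¬syn).
Estab ∈ Sat(AG (ack → AX (ack ∨ ¬syn))).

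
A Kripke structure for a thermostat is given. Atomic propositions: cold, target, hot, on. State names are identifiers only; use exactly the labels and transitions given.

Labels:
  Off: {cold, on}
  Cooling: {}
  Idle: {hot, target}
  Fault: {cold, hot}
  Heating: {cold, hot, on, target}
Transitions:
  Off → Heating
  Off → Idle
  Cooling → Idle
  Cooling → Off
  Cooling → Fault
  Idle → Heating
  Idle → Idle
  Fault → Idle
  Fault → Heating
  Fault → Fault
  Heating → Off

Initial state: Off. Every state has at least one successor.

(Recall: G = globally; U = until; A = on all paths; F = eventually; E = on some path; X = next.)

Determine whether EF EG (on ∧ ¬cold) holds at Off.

No

States satisfying EG (on ∧ ¬cold): ∅.
States satisfying EF EG (on ∧ ¬cold): ∅.
No suitable path/successor from Off witnesses the formula.
Off ∉ Sat(EF EG (on ∧ ¬cold)).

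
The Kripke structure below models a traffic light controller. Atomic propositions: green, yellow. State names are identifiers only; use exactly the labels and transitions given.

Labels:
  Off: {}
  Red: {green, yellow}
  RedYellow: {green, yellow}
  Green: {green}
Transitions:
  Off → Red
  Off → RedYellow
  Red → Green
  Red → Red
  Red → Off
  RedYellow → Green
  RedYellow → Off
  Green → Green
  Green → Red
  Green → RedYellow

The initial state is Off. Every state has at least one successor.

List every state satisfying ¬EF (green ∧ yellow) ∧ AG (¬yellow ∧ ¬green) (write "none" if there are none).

States satisfying green ∧ yellow: {Red, RedYellow}.
States satisfying EF (green ∧ yellow): {Off, Red, RedYellow, Green}.
States satisfying ¬EF (green ∧ yellow): ∅.
States satisfying ¬yellow ∧ ¬green: {Off}.
States satisfying AG (¬yellow ∧ ¬green): ∅.
States satisfying ¬EF (green ∧ yellow) ∧ AG (¬yellow ∧ ¬green): ∅.

none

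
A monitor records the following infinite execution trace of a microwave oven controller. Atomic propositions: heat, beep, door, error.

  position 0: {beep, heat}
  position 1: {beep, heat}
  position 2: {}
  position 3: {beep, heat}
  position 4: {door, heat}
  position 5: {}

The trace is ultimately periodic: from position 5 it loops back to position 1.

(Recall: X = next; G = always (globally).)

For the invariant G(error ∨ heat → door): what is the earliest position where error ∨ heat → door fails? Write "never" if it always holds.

At position 0 the labels are {beep, heat}, so error ∨ heat → door is false there. This is the first violation.

0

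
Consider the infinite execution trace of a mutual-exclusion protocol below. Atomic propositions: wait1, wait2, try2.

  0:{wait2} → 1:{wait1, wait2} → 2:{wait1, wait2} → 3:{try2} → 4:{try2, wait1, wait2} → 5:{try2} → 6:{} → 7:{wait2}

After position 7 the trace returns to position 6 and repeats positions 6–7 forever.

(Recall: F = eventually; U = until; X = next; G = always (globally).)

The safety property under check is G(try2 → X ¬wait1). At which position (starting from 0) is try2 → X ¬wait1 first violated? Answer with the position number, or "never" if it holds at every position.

3

Check try2 → X ¬wait1 at each position in order: 0 ✓, 1 ✓, 2 ✓.
At position 3 the labels are {try2} and the next position 4 has {try2, wait1, wait2}, so try2 → X ¬wait1 is false there. This is the first violation.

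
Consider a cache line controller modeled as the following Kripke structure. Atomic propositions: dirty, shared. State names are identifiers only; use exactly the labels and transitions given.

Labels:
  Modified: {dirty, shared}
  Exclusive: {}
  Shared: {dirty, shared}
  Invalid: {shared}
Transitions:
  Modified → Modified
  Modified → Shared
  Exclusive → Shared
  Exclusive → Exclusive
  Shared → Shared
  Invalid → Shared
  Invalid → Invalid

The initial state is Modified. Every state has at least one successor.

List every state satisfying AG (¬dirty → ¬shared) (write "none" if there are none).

{Modified, Exclusive, Shared}

States satisfying ¬dirty → ¬shared: {Modified, Exclusive, Shared}.
States satisfying AG (¬dirty → ¬shared): {Modified, Exclusive, Shared}.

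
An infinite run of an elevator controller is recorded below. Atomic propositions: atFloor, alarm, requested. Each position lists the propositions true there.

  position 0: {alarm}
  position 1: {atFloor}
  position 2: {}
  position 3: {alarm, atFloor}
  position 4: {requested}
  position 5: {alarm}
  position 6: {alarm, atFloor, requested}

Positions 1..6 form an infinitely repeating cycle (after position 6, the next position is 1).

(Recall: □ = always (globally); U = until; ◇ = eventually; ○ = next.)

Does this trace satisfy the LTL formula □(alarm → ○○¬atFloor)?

alarm → ○○¬atFloor must hold at every position from 0 onward. It fails at position 5, so □(alarm → ○○¬atFloor) is false.
Positions where alarm holds: 0, 3, 5, 6.
Check ○○¬atFloor at each: 0→ok, 3→ok, 5→fails, 6→ok.

Does not hold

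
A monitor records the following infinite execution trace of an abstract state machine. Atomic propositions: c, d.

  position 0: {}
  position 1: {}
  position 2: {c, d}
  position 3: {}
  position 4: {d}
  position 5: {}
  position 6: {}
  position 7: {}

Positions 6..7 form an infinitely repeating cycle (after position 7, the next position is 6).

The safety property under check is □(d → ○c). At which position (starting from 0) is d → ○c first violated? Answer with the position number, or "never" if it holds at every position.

Check d → ○c at each position in order: 0 ✓, 1 ✓.
At position 2 the labels are {c, d} and the next position 3 has {}, so d → ○c is false there. This is the first violation.

2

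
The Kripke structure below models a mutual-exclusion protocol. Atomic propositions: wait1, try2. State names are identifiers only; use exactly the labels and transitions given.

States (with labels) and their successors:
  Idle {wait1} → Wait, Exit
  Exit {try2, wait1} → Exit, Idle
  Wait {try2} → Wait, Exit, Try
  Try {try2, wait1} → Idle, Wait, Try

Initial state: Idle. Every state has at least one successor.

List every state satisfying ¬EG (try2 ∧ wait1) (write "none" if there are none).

{Idle, Wait}

States satisfying try2 ∧ wait1: {Exit, Try}.
States satisfying EG (try2 ∧ wait1): {Exit, Try}.
States satisfying ¬EG (try2 ∧ wait1): {Idle, Wait}.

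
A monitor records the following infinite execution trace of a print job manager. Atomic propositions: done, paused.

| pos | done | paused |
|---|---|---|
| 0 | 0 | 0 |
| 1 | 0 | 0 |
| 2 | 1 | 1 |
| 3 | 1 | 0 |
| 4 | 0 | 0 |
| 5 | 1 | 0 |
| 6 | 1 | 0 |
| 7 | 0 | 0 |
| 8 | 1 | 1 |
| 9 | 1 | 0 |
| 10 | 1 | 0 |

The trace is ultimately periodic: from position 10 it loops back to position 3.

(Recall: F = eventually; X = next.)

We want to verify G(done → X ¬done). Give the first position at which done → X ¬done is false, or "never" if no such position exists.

2

Check done → X ¬done at each position in order: 0 ✓, 1 ✓.
At position 2 the labels are {done, paused} and the next position 3 has {done}, so done → X ¬done is false there. This is the first violation.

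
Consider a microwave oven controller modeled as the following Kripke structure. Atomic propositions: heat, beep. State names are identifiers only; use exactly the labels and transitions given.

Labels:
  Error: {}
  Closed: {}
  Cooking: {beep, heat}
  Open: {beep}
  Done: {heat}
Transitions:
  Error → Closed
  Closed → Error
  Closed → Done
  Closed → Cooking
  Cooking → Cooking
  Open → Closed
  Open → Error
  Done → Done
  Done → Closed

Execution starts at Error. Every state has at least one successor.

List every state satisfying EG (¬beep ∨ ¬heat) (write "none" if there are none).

{Error, Closed, Open, Done}

States satisfying ¬beep ∨ ¬heat: {Error, Closed, Open, Done}.
States satisfying EG (¬beep ∨ ¬heat): {Error, Closed, Open, Done}.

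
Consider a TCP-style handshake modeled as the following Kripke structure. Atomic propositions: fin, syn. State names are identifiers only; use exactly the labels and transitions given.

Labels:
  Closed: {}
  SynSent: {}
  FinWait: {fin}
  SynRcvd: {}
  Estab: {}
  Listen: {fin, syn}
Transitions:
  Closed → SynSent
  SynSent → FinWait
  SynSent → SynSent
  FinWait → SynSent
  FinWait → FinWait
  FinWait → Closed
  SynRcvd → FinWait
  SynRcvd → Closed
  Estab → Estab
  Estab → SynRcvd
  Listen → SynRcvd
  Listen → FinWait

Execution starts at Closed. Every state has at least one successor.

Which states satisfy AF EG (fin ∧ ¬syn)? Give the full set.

States satisfying EG (fin ∧ ¬syn): {FinWait}.
States satisfying AF EG (fin ∧ ¬syn): {FinWait}.

{FinWait}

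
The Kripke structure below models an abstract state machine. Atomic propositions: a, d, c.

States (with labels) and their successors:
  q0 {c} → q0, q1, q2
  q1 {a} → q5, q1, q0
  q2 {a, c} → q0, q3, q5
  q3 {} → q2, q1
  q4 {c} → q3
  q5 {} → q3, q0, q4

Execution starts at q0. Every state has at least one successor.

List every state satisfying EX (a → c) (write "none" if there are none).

States satisfying a → c: {q0, q2, q3, q4, q5}.
States satisfying EX (a → c): {q0, q1, q2, q3, q4, q5}.

{q0, q1, q2, q3, q4, q5}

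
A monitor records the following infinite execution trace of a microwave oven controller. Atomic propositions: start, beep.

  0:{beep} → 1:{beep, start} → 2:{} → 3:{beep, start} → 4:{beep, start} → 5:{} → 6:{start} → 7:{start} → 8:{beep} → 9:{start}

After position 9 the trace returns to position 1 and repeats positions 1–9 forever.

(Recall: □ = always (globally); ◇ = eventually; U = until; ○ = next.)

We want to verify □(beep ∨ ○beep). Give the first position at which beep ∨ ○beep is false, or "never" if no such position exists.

Check beep ∨ ○beep at each position in order: 0 ✓, 1 ✓, 2 ✓, 3 ✓, 4 ✓.
At position 5 the labels are {} and the next position 6 has {start}, so beep ∨ ○beep is false there. This is the first violation.

5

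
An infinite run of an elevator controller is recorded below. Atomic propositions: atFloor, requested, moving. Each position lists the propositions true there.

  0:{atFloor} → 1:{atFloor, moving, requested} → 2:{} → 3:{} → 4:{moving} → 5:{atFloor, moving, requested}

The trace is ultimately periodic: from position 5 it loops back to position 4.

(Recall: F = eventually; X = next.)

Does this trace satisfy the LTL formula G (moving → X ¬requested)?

moving → X ¬requested must hold at every position from 0 onward. It fails at position 4, so G (moving → X ¬requested) is false.
Positions where moving holds: 1, 4, 5.
Check X ¬requested at each: 1→ok, 4→fails, 5→ok.

Does not hold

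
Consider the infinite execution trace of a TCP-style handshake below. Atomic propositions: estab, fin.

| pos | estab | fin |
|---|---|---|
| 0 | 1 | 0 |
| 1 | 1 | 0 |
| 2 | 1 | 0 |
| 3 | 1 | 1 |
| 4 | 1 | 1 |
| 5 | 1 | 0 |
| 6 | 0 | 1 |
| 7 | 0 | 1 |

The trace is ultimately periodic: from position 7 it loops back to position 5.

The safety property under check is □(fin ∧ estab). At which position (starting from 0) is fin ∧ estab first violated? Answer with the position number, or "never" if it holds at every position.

0

At position 0 the labels are {estab}, so fin ∧ estab is false there. This is the first violation.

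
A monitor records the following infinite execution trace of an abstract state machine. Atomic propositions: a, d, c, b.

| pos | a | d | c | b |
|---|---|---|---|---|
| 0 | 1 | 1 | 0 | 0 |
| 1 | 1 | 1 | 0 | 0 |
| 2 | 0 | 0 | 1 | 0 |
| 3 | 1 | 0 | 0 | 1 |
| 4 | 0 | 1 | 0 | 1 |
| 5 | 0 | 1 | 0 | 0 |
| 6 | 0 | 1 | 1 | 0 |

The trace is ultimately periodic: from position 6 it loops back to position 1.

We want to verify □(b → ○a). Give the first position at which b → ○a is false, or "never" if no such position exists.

Check b → ○a at each position in order: 0 ✓, 1 ✓, 2 ✓.
At position 3 the labels are {a, b} and the next position 4 has {b, d}, so b → ○a is false there. This is the first violation.

3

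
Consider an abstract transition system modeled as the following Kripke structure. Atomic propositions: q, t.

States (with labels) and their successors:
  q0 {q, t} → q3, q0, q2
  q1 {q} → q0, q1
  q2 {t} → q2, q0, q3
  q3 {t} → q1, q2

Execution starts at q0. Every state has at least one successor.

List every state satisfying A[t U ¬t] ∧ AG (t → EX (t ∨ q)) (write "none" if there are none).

States satisfying t: {q0, q2, q3}.
States satisfying ¬t: {q1}.
States satisfying A[t U ¬t]: {q1}.
States satisfying t → EX (t ∨ q): {q0, q1, q2, q3}.
States satisfying AG (t → EX (t ∨ q)): {q0, q1, q2, q3}.
States satisfying A[t U ¬t] ∧ AG (t → EX (t ∨ q)): {q1}.

{q1}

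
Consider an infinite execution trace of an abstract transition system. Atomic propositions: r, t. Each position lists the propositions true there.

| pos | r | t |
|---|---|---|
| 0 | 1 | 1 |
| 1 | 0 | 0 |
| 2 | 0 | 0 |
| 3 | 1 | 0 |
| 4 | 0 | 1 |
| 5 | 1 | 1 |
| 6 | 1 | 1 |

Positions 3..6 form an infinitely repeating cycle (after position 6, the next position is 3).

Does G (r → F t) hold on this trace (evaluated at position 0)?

r → F t holds at every position 0..6, and those are all positions ever visited, so G (r → F t) holds.
Positions where r holds: 0, 3, 5, 6.
Check F t at each: 0→ok, 3→ok, 5→ok, 6→ok.

Holds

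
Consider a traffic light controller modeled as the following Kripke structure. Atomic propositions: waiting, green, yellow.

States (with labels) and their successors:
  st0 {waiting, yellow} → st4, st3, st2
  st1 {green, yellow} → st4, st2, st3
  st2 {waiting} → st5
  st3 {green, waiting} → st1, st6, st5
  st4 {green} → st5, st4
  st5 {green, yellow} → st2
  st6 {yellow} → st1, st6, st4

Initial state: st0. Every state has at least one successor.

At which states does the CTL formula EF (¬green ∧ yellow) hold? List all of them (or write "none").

States satisfying ¬green ∧ yellow: {st0, st6}.
States satisfying EF (¬green ∧ yellow): {st0, st1, st3, st6}.

{st0, st1, st3, st6}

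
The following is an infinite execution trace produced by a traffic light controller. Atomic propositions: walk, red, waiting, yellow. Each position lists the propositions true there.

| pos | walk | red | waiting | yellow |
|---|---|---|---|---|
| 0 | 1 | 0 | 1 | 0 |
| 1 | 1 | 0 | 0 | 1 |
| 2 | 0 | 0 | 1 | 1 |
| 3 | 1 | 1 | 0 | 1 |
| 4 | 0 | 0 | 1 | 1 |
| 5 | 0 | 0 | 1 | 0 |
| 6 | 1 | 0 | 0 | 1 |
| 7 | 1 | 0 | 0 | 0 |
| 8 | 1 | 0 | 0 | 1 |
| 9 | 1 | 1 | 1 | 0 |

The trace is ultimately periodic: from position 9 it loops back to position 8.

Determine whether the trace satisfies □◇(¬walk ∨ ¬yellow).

Satisfied

◇(¬walk ∨ ¬yellow) holds at every position 0..9, and those are all positions ever visited, so □◇(¬walk ∨ ¬yellow) holds.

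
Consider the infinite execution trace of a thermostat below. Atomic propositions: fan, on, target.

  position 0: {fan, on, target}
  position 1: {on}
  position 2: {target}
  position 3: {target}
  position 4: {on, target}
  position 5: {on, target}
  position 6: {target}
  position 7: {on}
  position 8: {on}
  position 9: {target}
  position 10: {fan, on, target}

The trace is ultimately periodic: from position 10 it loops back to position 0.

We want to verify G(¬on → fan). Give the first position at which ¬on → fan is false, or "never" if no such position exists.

Check ¬on → fan at each position in order: 0 ✓, 1 ✓.
At position 2 the labels are {target}, so ¬on → fan is false there. This is the first violation.

2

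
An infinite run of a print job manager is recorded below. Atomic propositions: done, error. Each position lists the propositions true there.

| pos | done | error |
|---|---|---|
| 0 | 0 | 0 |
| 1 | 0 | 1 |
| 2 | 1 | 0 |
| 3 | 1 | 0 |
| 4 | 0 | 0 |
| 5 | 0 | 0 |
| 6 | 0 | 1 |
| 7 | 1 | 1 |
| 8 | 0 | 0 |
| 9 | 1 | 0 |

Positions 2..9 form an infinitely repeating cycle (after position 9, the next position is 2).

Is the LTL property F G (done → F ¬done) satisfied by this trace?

G (done → F ¬done) holds at position 0, which is reachable from 0, so F G (done → F ¬done) holds.

Holds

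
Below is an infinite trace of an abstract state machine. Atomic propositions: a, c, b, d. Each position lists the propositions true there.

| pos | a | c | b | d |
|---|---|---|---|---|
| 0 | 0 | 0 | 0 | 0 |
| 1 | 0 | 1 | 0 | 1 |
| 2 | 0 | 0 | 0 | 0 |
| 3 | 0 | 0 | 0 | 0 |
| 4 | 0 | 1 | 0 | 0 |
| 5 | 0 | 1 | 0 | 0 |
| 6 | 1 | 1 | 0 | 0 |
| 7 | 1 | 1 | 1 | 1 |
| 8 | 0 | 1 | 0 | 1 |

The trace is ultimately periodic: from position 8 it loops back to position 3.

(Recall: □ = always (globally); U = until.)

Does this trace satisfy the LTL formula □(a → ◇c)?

Yes

a → ◇c holds at every position 0..8, and those are all positions ever visited, so □(a → ◇c) holds.
Positions where a holds: 6, 7.
Check ◇c at each: 6→ok, 7→ok.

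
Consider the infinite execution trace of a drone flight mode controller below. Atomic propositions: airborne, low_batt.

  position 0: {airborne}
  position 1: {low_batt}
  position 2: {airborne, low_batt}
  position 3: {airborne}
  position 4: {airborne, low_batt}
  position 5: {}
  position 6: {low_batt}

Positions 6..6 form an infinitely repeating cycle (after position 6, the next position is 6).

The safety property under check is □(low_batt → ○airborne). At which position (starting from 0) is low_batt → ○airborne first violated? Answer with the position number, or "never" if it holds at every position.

Check low_batt → ○airborne at each position in order: 0 ✓, 1 ✓, 2 ✓, 3 ✓.
At position 4 the labels are {airborne, low_batt} and the next position 5 has {}, so low_batt → ○airborne is false there. This is the first violation.

4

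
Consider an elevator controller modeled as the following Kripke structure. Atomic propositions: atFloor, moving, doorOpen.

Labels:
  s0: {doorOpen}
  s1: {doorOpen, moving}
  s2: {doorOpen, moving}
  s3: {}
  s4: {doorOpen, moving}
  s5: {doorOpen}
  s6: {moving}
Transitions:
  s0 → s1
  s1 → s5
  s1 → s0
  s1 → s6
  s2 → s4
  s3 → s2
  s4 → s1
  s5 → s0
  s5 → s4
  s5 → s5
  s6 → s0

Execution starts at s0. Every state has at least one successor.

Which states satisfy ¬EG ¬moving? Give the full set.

{s0, s1, s2, s3, s4, s6}

States satisfying ¬moving: {s0, s3, s5}.
States satisfying EG ¬moving: {s5}.
States satisfying ¬EG ¬moving: {s0, s1, s2, s3, s4, s6}.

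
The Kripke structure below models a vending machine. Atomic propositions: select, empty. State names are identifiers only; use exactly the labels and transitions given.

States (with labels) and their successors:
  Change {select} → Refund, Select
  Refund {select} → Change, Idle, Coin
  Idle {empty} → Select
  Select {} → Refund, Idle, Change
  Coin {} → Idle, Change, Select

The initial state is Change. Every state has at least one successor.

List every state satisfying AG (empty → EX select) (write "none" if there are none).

none

States satisfying empty → EX select: {Change, Refund, Select, Coin}.
States satisfying AG (empty → EX select): ∅.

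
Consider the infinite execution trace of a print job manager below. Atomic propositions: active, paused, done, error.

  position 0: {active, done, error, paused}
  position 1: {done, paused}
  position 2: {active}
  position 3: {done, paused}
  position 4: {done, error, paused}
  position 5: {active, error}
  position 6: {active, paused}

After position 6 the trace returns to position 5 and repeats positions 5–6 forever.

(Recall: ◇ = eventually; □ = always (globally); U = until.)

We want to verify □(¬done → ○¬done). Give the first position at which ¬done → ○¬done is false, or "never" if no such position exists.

2

Check ¬done → ○¬done at each position in order: 0 ✓, 1 ✓.
At position 2 the labels are {active} and the next position 3 has {done, paused}, so ¬done → ○¬done is false there. This is the first violation.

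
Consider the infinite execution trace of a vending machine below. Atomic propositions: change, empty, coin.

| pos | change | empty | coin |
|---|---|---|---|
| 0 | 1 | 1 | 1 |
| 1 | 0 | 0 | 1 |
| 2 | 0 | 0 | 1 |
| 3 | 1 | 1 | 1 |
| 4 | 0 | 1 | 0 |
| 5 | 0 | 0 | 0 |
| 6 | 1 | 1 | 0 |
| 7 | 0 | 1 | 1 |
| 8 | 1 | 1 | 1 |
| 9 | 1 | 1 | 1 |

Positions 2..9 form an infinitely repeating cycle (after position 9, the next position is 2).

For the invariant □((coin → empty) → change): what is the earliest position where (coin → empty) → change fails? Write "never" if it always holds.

4

Check (coin → empty) → change at each position in order: 0 ✓, 1 ✓, 2 ✓, 3 ✓.
At position 4 the labels are {empty}, so (coin → empty) → change is false there. This is the first violation.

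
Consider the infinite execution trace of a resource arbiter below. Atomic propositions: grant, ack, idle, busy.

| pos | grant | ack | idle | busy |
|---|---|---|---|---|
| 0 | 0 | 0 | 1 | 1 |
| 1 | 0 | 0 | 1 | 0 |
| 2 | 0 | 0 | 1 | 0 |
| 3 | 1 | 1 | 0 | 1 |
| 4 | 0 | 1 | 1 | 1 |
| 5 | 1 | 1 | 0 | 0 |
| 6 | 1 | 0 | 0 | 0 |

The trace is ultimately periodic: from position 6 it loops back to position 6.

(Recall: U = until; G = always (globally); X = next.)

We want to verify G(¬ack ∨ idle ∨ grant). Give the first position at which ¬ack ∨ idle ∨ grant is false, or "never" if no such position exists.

¬ack ∨ idle ∨ grant holds at every position 0..6, and those are all the positions the trace ever visits, so the invariant G(¬ack ∨ idle ∨ grant) is never violated.

never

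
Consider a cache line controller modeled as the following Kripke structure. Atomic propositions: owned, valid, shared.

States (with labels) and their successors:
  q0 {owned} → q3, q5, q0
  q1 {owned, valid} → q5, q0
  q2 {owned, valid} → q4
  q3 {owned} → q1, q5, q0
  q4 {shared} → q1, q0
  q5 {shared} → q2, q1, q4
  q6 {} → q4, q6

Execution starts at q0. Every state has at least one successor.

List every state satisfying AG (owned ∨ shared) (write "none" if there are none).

States satisfying owned ∨ shared: {q0, q1, q2, q3, q4, q5}.
States satisfying AG (owned ∨ shared): {q0, q1, q2, q3, q4, q5}.

{q0, q1, q2, q3, q4, q5}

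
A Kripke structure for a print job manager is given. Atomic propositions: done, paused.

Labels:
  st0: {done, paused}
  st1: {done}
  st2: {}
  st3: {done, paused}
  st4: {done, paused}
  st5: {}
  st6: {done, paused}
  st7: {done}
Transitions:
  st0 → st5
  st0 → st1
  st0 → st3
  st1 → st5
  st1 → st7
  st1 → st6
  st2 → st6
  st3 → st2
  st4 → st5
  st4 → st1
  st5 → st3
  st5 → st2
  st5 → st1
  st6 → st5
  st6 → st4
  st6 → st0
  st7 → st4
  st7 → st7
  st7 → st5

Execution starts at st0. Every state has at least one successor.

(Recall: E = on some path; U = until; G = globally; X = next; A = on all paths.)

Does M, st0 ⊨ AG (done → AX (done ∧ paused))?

States satisfying done → AX (done ∧ paused): {st2, st5}.
States satisfying AG (done → AX (done ∧ paused)): ∅.
st0 is reachable from st0 and violates done → AX (done ∧ paused), so AG fails at st0.
st0 ∉ Sat(AG (done → AX (done ∧ paused))).

Violated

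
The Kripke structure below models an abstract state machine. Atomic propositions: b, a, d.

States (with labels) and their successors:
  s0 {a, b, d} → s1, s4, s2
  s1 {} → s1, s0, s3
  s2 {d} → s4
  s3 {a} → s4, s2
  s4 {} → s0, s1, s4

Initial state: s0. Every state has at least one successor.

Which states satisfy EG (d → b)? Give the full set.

{s0, s1, s3, s4}

States satisfying d → b: {s0, s1, s3, s4}.
States satisfying EG (d → b): {s0, s1, s3, s4}.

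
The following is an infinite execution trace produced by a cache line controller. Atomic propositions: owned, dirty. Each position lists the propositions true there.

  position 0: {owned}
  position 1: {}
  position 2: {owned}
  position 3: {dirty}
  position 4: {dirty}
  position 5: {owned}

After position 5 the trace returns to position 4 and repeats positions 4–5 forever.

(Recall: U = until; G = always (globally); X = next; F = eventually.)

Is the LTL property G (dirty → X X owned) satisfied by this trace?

dirty → X X owned must hold at every position from 0 onward. It fails at position 4, so G (dirty → X X owned) is false.
Positions where dirty holds: 3, 4.
Check X X owned at each: 3→ok, 4→fails.

No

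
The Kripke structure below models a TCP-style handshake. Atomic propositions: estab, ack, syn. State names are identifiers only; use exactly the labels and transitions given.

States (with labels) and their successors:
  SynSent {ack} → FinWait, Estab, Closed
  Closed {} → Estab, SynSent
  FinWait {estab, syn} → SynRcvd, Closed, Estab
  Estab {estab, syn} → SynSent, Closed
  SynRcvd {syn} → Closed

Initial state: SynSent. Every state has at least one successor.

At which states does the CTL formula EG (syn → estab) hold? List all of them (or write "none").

States satisfying syn → estab: {SynSent, Closed, FinWait, Estab}.
States satisfying EG (syn → estab): {SynSent, Closed, FinWait, Estab}.

{SynSent, Closed, FinWait, Estab}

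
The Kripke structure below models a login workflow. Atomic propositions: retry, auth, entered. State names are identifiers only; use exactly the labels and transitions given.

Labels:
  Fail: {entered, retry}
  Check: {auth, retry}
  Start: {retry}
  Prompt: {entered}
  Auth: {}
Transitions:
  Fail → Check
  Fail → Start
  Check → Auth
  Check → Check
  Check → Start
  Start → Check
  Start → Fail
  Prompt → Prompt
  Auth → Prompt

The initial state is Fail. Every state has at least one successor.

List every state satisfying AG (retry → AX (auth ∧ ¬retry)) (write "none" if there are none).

{Prompt, Auth}

States satisfying retry → AX (auth ∧ ¬retry): {Prompt, Auth}.
States satisfying AG (retry → AX (auth ∧ ¬retry)): {Prompt, Auth}.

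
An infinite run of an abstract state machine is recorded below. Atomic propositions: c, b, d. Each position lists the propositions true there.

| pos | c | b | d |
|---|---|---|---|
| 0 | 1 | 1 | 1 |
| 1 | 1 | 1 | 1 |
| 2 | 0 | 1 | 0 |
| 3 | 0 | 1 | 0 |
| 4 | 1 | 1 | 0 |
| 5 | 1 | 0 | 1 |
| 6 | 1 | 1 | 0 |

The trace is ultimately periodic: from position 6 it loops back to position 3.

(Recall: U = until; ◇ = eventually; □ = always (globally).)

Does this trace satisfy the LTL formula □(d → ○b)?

Yes

d → ○b holds at every position 0..6, and those are all positions ever visited, so □(d → ○b) holds.
Positions where d holds: 0, 1, 5.
Check ○b at each: 0→ok, 1→ok, 5→ok.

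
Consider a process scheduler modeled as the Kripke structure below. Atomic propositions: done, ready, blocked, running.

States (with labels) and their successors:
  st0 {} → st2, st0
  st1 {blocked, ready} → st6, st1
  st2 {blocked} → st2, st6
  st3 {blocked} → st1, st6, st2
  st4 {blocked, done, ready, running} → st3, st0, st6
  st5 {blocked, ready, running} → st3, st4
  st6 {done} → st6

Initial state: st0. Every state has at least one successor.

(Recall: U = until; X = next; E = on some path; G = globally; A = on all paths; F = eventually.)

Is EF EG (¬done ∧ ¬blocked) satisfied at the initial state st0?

States satisfying EG (¬done ∧ ¬blocked): {st0}.
States satisfying EF EG (¬done ∧ ¬blocked): {st0, st4, st5}.
Some path from st0 reaches a state where EG (¬done ∧ ¬blocked) holds.
st0 ∈ Sat(EF EG (¬done ∧ ¬blocked)).

Satisfied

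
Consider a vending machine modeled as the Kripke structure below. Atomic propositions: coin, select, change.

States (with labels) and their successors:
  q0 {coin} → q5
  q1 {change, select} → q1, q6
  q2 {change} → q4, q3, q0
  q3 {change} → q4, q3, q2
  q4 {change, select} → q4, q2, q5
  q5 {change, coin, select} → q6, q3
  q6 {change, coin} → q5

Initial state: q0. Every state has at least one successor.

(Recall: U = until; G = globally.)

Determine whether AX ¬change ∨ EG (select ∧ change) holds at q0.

States satisfying ¬change: {q0}.
States satisfying AX ¬change: ∅.
States satisfying select ∧ change: {q1, q4, q5}.
States satisfying EG (select ∧ change): {q1, q4}.
States satisfying AX ¬change ∨ EG (select ∧ change): {q1, q4}.
q0 ∉ Sat(AX ¬change ∨ EG (select ∧ change)).

Does not hold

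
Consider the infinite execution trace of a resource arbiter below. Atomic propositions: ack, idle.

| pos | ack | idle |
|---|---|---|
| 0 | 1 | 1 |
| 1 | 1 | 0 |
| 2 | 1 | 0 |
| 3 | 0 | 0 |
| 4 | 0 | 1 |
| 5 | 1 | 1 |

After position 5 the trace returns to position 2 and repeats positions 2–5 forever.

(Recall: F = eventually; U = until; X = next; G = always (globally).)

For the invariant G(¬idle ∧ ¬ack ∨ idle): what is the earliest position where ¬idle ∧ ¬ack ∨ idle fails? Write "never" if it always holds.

Check ¬idle ∧ ¬ack ∨ idle at each position in order: 0 ✓.
At position 1 the labels are {ack}, so ¬idle ∧ ¬ack ∨ idle is false there. This is the first violation.

1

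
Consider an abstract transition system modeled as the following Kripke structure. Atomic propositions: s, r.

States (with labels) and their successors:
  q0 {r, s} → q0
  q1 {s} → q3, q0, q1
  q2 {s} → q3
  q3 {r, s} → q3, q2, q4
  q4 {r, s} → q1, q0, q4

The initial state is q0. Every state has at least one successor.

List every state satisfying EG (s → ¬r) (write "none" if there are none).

States satisfying s → ¬r: {q1, q2}.
States satisfying EG (s → ¬r): {q1}.

{q1}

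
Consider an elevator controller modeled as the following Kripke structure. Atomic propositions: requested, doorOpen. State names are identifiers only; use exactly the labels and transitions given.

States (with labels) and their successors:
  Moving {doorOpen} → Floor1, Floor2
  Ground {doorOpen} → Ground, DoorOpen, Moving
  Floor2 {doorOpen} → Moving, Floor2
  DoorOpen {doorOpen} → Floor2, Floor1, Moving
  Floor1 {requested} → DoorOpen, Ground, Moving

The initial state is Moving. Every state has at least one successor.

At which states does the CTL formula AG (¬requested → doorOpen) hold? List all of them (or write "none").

States satisfying ¬requested → doorOpen: {Moving, Ground, Floor2, DoorOpen, Floor1}.
States satisfying AG (¬requested → doorOpen): {Moving, Ground, Floor2, DoorOpen, Floor1}.

{Moving, Ground, Floor2, DoorOpen, Floor1}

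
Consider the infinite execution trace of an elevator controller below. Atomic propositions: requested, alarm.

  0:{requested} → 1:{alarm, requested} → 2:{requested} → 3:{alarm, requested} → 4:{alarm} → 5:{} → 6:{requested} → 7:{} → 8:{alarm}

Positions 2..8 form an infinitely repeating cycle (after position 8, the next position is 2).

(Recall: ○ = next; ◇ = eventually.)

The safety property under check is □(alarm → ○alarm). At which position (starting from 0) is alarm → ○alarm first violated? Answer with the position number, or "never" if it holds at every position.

Check alarm → ○alarm at each position in order: 0 ✓.
At position 1 the labels are {alarm, requested} and the next position 2 has {requested}, so alarm → ○alarm is false there. This is the first violation.

1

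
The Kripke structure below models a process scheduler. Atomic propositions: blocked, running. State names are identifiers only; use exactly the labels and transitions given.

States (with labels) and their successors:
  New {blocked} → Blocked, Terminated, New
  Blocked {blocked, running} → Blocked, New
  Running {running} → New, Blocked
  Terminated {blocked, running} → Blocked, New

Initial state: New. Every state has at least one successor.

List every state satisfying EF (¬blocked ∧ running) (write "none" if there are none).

States satisfying ¬blocked ∧ running: {Running}.
States satisfying EF (¬blocked ∧ running): {Running}.

{Running}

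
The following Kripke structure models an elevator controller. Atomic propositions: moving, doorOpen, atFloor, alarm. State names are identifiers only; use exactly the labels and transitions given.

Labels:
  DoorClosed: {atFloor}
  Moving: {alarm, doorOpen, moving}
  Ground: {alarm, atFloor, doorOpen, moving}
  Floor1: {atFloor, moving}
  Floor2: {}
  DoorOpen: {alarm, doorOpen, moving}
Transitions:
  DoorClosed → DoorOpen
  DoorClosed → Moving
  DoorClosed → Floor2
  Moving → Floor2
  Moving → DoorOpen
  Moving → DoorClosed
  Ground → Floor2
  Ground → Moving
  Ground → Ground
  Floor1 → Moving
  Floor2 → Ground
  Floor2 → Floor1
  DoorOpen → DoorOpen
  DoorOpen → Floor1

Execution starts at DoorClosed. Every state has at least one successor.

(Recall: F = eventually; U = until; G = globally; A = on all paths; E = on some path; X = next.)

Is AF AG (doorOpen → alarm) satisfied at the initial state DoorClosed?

Yes

States satisfying AG (doorOpen → alarm): {DoorClosed, Moving, Ground, Floor1, Floor2, DoorOpen}.
States satisfying AF AG (doorOpen → alarm): {DoorClosed, Moving, Ground, Floor1, Floor2, DoorOpen}.
DoorClosed ∈ Sat(AF AG (doorOpen → alarm)).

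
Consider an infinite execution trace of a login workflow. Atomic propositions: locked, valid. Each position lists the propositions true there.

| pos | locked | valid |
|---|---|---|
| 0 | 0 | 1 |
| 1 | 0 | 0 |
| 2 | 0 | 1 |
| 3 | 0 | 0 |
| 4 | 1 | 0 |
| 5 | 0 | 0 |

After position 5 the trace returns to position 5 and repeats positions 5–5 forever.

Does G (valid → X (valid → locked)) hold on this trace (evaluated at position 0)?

Satisfied

valid → X (valid → locked) holds at every position 0..5, and those are all positions ever visited, so G (valid → X (valid → locked)) holds.
Positions where valid holds: 0, 2.
Check X (valid → locked) at each: 0→ok, 2→ok.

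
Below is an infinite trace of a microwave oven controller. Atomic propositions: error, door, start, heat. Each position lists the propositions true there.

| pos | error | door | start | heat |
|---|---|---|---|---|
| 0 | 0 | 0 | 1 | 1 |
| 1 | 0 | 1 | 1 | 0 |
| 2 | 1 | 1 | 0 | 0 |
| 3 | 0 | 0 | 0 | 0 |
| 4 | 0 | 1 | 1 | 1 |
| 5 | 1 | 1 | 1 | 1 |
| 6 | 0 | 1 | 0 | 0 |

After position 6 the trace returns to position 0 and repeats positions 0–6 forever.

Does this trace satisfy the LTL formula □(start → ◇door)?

start → ◇door holds at every position 0..6, and those are all positions ever visited, so □(start → ◇door) holds.
Positions where start holds: 0, 1, 4, 5.
Check ◇door at each: 0→ok, 1→ok, 4→ok, 5→ok.

Holds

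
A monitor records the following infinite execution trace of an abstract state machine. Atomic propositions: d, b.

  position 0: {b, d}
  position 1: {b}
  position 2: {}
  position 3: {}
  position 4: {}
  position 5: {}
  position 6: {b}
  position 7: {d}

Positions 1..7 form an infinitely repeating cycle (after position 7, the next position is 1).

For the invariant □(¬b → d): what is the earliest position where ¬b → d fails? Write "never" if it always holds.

Check ¬b → d at each position in order: 0 ✓, 1 ✓.
At position 2 the labels are {}, so ¬b → d is false there. This is the first violation.

2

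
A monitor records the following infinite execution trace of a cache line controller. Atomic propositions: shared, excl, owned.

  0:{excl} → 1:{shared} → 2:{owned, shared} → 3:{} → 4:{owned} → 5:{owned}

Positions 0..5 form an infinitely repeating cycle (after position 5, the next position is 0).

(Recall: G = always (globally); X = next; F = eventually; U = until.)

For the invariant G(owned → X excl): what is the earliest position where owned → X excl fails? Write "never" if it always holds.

2

Check owned → X excl at each position in order: 0 ✓, 1 ✓.
At position 2 the labels are {owned, shared} and the next position 3 has {}, so owned → X excl is false there. This is the first violation.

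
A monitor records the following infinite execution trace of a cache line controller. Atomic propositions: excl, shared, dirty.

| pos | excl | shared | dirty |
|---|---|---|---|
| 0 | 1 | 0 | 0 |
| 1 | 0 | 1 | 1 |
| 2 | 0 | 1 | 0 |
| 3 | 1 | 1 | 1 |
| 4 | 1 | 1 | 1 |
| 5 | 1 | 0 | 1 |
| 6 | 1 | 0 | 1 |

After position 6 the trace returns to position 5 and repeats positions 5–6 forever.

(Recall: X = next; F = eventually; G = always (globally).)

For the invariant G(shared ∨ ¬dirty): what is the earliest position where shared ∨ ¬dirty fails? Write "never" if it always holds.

5

Check shared ∨ ¬dirty at each position in order: 0 ✓, 1 ✓, 2 ✓, 3 ✓, 4 ✓.
At position 5 the labels are {dirty, excl}, so shared ∨ ¬dirty is false there. This is the first violation.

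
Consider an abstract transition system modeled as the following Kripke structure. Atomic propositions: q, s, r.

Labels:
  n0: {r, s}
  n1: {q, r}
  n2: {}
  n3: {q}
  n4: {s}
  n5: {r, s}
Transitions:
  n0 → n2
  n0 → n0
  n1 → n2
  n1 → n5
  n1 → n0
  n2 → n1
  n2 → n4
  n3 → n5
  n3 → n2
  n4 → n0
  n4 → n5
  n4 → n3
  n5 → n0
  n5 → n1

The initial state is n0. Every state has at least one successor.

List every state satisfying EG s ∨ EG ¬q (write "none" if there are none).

{n0, n2, n4, n5}

States satisfying s: {n0, n4, n5}.
States satisfying EG s: {n0, n4, n5}.
States satisfying ¬q: {n0, n2, n4, n5}.
States satisfying EG ¬q: {n0, n2, n4, n5}.
States satisfying EG s ∨ EG ¬q: {n0, n2, n4, n5}.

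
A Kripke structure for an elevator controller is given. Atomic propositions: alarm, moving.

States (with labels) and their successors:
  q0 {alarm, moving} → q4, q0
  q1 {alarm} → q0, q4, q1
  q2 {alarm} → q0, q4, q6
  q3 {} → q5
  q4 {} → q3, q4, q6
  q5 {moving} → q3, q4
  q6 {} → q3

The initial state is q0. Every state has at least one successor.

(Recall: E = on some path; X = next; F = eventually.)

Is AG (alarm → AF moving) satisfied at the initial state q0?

Yes

States satisfying alarm → AF moving: {q0, q3, q4, q5, q6}.
States satisfying AG (alarm → AF moving): {q0, q3, q4, q5, q6}.
Every state reachable from q0 satisfies alarm → AF moving.
q0 ∈ Sat(AG (alarm → AF moving)).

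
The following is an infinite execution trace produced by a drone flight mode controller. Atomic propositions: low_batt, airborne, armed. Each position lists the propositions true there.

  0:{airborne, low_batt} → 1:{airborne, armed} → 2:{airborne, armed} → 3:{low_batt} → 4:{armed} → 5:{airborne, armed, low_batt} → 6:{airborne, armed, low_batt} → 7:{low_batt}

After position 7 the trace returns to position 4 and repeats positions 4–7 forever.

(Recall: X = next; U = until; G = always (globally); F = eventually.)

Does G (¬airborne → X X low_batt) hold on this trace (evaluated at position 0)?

¬airborne → X X low_batt holds at every position 0..7, and those are all positions ever visited, so G (¬airborne → X X low_batt) holds.
Positions where ¬airborne holds: 3, 4, 7.
Check X X low_batt at each: 3→ok, 4→ok, 7→ok.

Yes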